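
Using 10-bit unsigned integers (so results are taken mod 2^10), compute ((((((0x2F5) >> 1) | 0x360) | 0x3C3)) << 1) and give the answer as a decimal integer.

1014

0x2F5 = 1011110101
→ >> 1 → 0101111010 = 378
0x360 = 1101100000
→ | → 1101111010 = 890
0x3C3 = 1111000011
→ | → 1111111011 = 1019
→ << 1 (mod 2^10) → 1111110110 = 1014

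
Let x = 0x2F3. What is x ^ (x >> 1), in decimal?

906

x = 1011110011 = 755
x>>1 = 0101111001
XOR  = 1110001010 = 906
(x ^ (x >> 1) gives the standard binary-reflected Gray code of x.)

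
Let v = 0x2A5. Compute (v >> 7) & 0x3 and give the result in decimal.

v = 00001010100101
Shift right by 7: 0000101
Mask low 2 bits: 01 = 1

1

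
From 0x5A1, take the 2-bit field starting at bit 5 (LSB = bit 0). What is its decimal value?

1

v = 10110100001
Shift right by 5: 101101
Mask low 2 bits: 01 = 1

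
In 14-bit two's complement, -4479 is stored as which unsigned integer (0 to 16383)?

4479 in 14 bits: 01000101111111
Invert: 10111010000000
Add 1:  10111010000001 = 11905
(Check: 2^14 - 4479 = 16384 - 4479 = 11905.)

11905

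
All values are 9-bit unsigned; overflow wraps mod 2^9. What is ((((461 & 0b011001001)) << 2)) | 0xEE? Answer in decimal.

461 = 111001101
0b011001001 = 011001001
→ & → 011001001 = 201
→ << 2 (mod 2^9) → 100100100 = 292
0xEE = 011101110
→ | → 111101110 = 494

494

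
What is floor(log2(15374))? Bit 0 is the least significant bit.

15374 = 11110000001110
The topmost 1 is at position 13 (since 2^13 = 8192 ≤ 15374 < 16384).

13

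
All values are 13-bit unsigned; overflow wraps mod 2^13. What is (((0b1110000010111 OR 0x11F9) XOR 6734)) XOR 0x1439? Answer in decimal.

0b1110000010111 = 1110000010111
0x11F9 = 1000111111001
→ OR → 1110111111111 = 7679
6734 = 1101001001110
→ XOR → 0011110110001 = 1969
0x1439 = 1010000111001
→ XOR → 1001110001000 = 5000

5000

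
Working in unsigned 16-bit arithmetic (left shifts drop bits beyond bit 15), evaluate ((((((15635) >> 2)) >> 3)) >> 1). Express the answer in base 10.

244

15635 = 0011110100010011
→ >> 2 → 0000111101000100 = 3908
→ >> 3 → 0000000111101000 = 488
→ >> 1 → 0000000011110100 = 244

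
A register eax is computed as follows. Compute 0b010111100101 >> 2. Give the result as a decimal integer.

x = 10111100101
shift right by 2 → 00101111001 = 377
(equivalently, floor(1509 / 4))

377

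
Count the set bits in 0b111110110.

7

n = 111110110
Count the 1s: 1 + 1 + 1 + 1 + 1 + 1 + 1 = 7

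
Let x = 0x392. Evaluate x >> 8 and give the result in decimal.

3

0x392 = 1110010010
shift right by 8 → 0000000011 = 3
(equivalently, floor(914 / 256))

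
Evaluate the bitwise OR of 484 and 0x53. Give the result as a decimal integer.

484 = 111100100
0x53 = 001010011
 OR → 111110111 = 503

503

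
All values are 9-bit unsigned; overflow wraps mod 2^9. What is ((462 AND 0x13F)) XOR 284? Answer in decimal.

462 = 111001110
0x13F = 100111111
→ AND → 100001110 = 270
284 = 100011100
→ XOR → 000010010 = 18

18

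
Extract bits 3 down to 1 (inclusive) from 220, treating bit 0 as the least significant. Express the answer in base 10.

v = 11011100
Shift right by 1: 1101110
Mask low 3 bits: 110 = 6

6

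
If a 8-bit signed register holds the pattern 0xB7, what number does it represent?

pattern = 10110111 (MSB is 1 ⇒ negative)
Invert: 01001000, add 1 → 01001001 = 73, so the value is -73.
(Equivalently: 183 - 2^8 = 183 - 256 = -73.)

-73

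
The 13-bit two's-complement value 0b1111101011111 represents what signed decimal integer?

pattern = 1111101011111 (MSB is 1 ⇒ negative)
Invert: 0000010100000, add 1 → 0000010100001 = 161, so the value is -161.
(Equivalently: 8031 - 2^13 = 8031 - 8192 = -161.)

-161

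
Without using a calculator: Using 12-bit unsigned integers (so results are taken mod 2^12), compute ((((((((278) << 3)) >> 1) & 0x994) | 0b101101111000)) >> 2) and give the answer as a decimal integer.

734

278 = 000100010110
→ << 3 (mod 2^12) → 100010110000 = 2224
→ >> 1 → 010001011000 = 1112
0x994 = 100110010100
→ & → 000000010000 = 16
0b101101111000 = 101101111000
→ | → 101101111000 = 2936
→ >> 2 → 001011011110 = 734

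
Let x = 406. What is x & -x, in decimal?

x = 110010110 = 406
-x (two's complement) = …001101010
AND   = 000000010 = 2
(x & -x isolates the lowest set bit of x.)

2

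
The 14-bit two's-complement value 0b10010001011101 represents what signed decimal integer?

pattern = 10010001011101 (MSB is 1 ⇒ negative)
Invert: 01101110100010, add 1 → 01101110100011 = 7075, so the value is -7075.
(Equivalently: 9309 - 2^14 = 9309 - 16384 = -7075.)

-7075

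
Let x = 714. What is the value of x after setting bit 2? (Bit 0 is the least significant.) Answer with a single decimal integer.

718

x = 01011001010
bit 2 is currently 0; set it via x | (1 << 2) = x | 4
→ 01011001110 = 718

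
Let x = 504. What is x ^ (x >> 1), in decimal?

260

x = 111111000 = 504
x>>1 = 011111100
XOR  = 100000100 = 260
(x ^ (x >> 1) gives the standard binary-reflected Gray code of x.)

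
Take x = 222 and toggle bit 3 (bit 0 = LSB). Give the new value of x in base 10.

214

x = 11011110
bit 3 is currently 1; toggle it via x ^ (1 << 3) = x ^ 8
→ 11010110 = 214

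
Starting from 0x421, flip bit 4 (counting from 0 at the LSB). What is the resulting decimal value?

x = 10000100001
bit 4 is currently 0; toggle it via x ^ (1 << 4) = x ^ 16
→ 10000110001 = 1073

1073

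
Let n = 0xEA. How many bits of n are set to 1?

5

0xEA = 11101010
Count the 1s: 1 + 1 + 1 + 1 + 1 = 5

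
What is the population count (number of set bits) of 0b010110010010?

n = 10110010010
Count the 1s: 1 + 1 + 1 + 1 + 1 = 5

5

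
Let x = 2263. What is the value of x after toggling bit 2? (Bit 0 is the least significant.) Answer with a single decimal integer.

2259

x = 100011010111
bit 2 is currently 1; toggle it via x ^ (1 << 2) = x ^ 4
→ 100011010011 = 2259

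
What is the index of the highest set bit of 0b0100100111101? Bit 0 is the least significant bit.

11

0b0100100111101 = 100100111101
The topmost 1 is at position 11 (since 2^11 = 2048 ≤ 2365 < 4096).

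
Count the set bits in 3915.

8

3915 = 111101001011
Count the 1s: 1 + 1 + 1 + 1 + 1 + 1 + 1 + 1 = 8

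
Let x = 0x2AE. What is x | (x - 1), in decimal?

687

x = 1010101110 = 686
x - 1 = 1010101101
OR    = 1010101111 = 687
(x | (x - 1) sets all bits below the lowest set bit.)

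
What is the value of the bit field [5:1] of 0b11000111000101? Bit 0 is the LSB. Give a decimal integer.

2

v = 11000111000101
Shift right by 1: 1100011100010
Mask low 5 bits: 00010 = 2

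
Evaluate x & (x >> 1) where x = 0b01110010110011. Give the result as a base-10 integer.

3089

x = 1110010110011 = 7347
x>>1 = 0111001011001
AND  = 0110000010001 = 3089
(x & (x >> 1) has a 1 wherever x has two consecutive 1 bits.)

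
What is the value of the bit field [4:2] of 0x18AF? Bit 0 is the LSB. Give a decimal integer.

3

v = 01100010101111
Shift right by 2: 011000101011
Mask low 3 bits: 011 = 3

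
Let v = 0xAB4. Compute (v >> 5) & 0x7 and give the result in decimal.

v = 101010110100
Shift right by 5: 1010101
Mask low 3 bits: 101 = 5

5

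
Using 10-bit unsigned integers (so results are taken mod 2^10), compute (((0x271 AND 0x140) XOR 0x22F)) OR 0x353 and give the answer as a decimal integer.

0x271 = 1001110001
0x140 = 0101000000
→ AND → 0001000000 = 64
0x22F = 1000101111
→ XOR → 1001101111 = 623
0x353 = 1101010011
→ OR → 1101111111 = 895

895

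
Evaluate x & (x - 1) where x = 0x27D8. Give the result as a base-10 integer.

x = 10011111011000 = 10200
x - 1 = 10011111010111
AND   = 10011111010000 = 10192
(x & (x - 1) clears the lowest set bit of x.)

10192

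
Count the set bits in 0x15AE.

8

0x15AE = 1010110101110
Count the 1s: 1 + 1 + 1 + 1 + 1 + 1 + 1 + 1 = 8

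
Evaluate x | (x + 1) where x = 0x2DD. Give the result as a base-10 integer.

x = 1011011101 = 733
x + 1 = 1011011110
OR    = 1011011111 = 735
(x | (x + 1) sets the lowest cleared bit.)

735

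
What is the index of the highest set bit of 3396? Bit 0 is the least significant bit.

3396 = 110101000100
The topmost 1 is at position 11 (since 2^11 = 2048 ≤ 3396 < 4096).

11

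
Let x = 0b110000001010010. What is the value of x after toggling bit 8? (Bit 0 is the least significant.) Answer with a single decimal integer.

x = 110000001010010
bit 8 is currently 0; toggle it via x ^ (1 << 8) = x ^ 256
→ 110000101010010 = 24914

24914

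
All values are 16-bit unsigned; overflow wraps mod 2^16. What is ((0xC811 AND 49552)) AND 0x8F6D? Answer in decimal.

32768

0xC811 = 1100100000010001
49552 = 1100000110010000
→ AND → 1100000000010000 = 49168
0x8F6D = 1000111101101101
→ AND → 1000000000000000 = 32768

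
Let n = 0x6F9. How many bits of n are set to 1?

0x6F9 = 11011111001
Count the 1s: 1 + 1 + 1 + 1 + 1 + 1 + 1 + 1 = 8

8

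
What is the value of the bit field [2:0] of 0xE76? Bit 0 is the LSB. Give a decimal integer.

v = 0111001110110
Shift right by 0: 0111001110110
Mask low 3 bits: 110 = 6

6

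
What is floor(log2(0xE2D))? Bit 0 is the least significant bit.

11

0xE2D = 111000101101
The topmost 1 is at position 11 (since 2^11 = 2048 ≤ 3629 < 4096).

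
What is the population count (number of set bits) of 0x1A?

0x1A = 11010
Count the 1s: 1 + 1 + 1 = 3

3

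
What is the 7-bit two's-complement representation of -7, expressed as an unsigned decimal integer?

121

7 in 7 bits: 0000111
Invert: 1111000
Add 1:  1111001 = 121
(Check: 2^7 - 7 = 128 - 7 = 121.)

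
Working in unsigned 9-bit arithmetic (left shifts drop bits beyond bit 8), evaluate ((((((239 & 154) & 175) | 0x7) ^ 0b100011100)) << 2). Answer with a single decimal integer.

76

239 = 011101111
154 = 010011010
→ & → 010001010 = 138
175 = 010101111
→ & → 010001010 = 138
0x7 = 000000111
→ | → 010001111 = 143
0b100011100 = 100011100
→ ^ → 110010011 = 403
→ << 2 (mod 2^9) → 001001100 = 76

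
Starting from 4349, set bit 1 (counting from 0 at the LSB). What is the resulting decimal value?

x = 01000011111101
bit 1 is currently 0; set it via x | (1 << 1) = x | 2
→ 01000011111111 = 4351

4351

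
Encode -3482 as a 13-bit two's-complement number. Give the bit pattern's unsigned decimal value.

3482 in 13 bits: 0110110011010
Invert: 1001001100101
Add 1:  1001001100110 = 4710
(Check: 2^13 - 3482 = 8192 - 3482 = 4710.)

4710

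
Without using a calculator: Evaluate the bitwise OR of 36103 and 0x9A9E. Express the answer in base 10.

40863

36103 = 1000110100000111
0x9A9E = 1001101010011110
 OR → 1001111110011111 = 40863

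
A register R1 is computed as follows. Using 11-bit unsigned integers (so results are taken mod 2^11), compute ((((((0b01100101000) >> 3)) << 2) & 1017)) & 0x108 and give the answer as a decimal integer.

256

0b01100101000 = 01100101000
→ >> 3 → 00001100101 = 101
→ << 2 (mod 2^11) → 00110010100 = 404
1017 = 01111111001
→ & → 00110010000 = 400
0x108 = 00100001000
→ & → 00100000000 = 256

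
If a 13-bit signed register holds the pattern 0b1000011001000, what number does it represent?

-3896

pattern = 1000011001000 (MSB is 1 ⇒ negative)
Invert: 0111100110111, add 1 → 0111100111000 = 3896, so the value is -3896.
(Equivalently: 4296 - 2^13 = 4296 - 8192 = -3896.)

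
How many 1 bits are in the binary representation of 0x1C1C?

0x1C1C = 1110000011100
Count the 1s: 1 + 1 + 1 + 1 + 1 + 1 = 6

6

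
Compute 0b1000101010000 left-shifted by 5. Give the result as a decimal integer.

x = 000001000101010000
shift left by 5 → 100010101000000000 = 141824
(equivalently, 4432 × 2^5 = 4432 × 32)

141824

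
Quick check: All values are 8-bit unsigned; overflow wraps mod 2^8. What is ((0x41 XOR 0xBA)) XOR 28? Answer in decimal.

231

0x41 = 01000001
0xBA = 10111010
→ XOR → 11111011 = 251
28 = 00011100
→ XOR → 11100111 = 231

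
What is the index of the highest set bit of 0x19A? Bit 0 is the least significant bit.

0x19A = 110011010
The topmost 1 is at position 8 (since 2^8 = 256 ≤ 410 < 512).

8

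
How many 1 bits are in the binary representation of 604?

5

604 = 1001011100
Count the 1s: 1 + 1 + 1 + 1 + 1 = 5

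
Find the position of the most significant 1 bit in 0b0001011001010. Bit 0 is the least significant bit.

0b0001011001010 = 1011001010
The topmost 1 is at position 9 (since 2^9 = 512 ≤ 714 < 1024).

9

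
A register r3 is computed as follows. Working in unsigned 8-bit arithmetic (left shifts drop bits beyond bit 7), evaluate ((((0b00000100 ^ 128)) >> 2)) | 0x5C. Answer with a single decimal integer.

0b00000100 = 00000100
128 = 10000000
→ ^ → 10000100 = 132
→ >> 2 → 00100001 = 33
0x5C = 01011100
→ | → 01111101 = 125

125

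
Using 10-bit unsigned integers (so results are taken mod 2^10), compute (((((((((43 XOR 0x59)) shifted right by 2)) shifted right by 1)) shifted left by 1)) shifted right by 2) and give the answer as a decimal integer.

43 = 0000101011
0x59 = 0001011001
→ XOR → 0001110010 = 114
→ shifted right by 2 → 0000011100 = 28
→ shifted right by 1 → 0000001110 = 14
→ shifted left by 1 (mod 2^10) → 0000011100 = 28
→ shifted right by 2 → 0000000111 = 7

7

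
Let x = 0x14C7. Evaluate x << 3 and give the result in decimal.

42552

0x14C7 = 0001010011000111
shift left by 3 → 1010011000111000 = 42552
(equivalently, 5319 × 2^3 = 5319 × 8)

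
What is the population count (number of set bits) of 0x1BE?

7

0x1BE = 110111110
Count the 1s: 1 + 1 + 1 + 1 + 1 + 1 + 1 = 7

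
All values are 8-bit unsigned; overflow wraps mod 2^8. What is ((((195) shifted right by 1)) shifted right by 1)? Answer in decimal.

48

195 = 11000011
→ shifted right by 1 → 01100001 = 97
→ shifted right by 1 → 00110000 = 48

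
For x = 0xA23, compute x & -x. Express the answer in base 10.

1

x = 101000100011 = 2595
-x (two's complement) = …010111011101
AND   = 000000000001 = 1
(x & -x isolates the lowest set bit of x.)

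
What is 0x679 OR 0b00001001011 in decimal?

1659

0x679 = 11001111001
b = 00001001011
 OR → 11001111011 = 1659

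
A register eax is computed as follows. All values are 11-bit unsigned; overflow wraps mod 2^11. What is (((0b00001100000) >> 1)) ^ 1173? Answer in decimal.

0b00001100000 = 00001100000
→ >> 1 → 00000110000 = 48
1173 = 10010010101
→ ^ → 10010100101 = 1189

1189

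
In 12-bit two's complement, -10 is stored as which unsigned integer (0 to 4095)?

4086

10 in 12 bits: 000000001010
Invert: 111111110101
Add 1:  111111110110 = 4086
(Check: 2^12 - 10 = 4096 - 10 = 4086.)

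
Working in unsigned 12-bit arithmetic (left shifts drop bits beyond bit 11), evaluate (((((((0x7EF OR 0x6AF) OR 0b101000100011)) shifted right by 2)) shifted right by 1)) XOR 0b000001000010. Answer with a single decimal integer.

0x7EF = 011111101111
0x6AF = 011010101111
→ OR → 011111101111 = 2031
0b101000100011 = 101000100011
→ OR → 111111101111 = 4079
→ shifted right by 2 → 001111111011 = 1019
→ shifted right by 1 → 000111111101 = 509
0b000001000010 = 000001000010
→ XOR → 000110111111 = 447

447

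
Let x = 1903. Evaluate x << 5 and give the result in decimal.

1903 = 0000011101101111
shift left by 5 → 1110110111100000 = 60896
(equivalently, 1903 × 2^5 = 1903 × 32)

60896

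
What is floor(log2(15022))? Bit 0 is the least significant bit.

15022 = 11101010101110
The topmost 1 is at position 13 (since 2^13 = 8192 ≤ 15022 < 16384).

13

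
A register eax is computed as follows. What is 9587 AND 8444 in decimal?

9587 = 10010101110011
8444 = 10000011111100
AND → 10000001110000 = 8304

8304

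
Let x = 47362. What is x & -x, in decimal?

2

x = 1011100100000010 = 47362
-x (two's complement) = …0100011011111110
AND   = 0000000000000010 = 2
(x & -x isolates the lowest set bit of x.)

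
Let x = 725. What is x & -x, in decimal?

1

x = 1011010101 = 725
-x (two's complement) = …0100101011
AND   = 0000000001 = 1
(x & -x isolates the lowest set bit of x.)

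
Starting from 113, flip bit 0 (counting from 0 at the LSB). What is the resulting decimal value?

x = 01110001
bit 0 is currently 1; toggle it via x ^ (1 << 0) = x ^ 1
→ 01110000 = 112

112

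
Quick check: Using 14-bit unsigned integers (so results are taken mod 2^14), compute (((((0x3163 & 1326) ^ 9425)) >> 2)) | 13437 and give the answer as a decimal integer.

15741

0x3163 = 11000101100011
1326 = 00010100101110
→ & → 00000100100010 = 290
9425 = 10010011010001
→ ^ → 10010111110011 = 9715
→ >> 2 → 00100101111100 = 2428
13437 = 11010001111101
→ | → 11110101111101 = 15741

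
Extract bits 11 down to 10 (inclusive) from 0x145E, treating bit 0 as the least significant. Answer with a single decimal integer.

v = 1010001011110
Shift right by 10: 101
Mask low 2 bits: 01 = 1

1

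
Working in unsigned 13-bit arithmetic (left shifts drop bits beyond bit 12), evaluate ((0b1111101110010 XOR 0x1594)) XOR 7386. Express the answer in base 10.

0b1111101110010 = 1111101110010
0x1594 = 1010110010100
→ XOR → 0101011100110 = 2790
7386 = 1110011011010
→ XOR → 1011000111100 = 5692

5692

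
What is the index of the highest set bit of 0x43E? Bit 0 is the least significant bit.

0x43E = 10000111110
The topmost 1 is at position 10 (since 2^10 = 1024 ≤ 1086 < 2048).

10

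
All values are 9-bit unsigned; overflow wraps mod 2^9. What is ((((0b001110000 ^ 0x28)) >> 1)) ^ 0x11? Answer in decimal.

61

0b001110000 = 001110000
0x28 = 000101000
→ ^ → 001011000 = 88
→ >> 1 → 000101100 = 44
0x11 = 000010001
→ ^ → 000111101 = 61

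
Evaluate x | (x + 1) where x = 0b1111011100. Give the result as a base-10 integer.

989

x = 1111011100 = 988
x + 1 = 1111011101
OR    = 1111011101 = 989
(x | (x + 1) sets the lowest cleared bit.)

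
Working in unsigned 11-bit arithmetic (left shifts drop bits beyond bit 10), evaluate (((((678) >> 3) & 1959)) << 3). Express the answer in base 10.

678 = 01010100110
→ >> 3 → 00001010100 = 84
1959 = 11110100111
→ & → 00000000100 = 4
→ << 3 (mod 2^11) → 00000100000 = 32

32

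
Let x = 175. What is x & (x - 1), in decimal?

x = 10101111 = 175
x - 1 = 10101110
AND   = 10101110 = 174
(x & (x - 1) clears the lowest set bit of x.)

174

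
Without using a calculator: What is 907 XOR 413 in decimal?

534

907 = 1110001011
413 = 0110011101
XOR → 1000010110 = 534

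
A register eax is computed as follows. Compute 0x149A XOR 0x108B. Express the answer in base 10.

1041

0x149A = 1010010011010
0x108B = 1000010001011
XOR → 0010000010001 = 1041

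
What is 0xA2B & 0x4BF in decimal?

43

0xA2B = 101000101011
0x4BF = 010010111111
AND → 000000101011 = 43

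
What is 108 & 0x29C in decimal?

108 = 0001101100
0x29C = 1010011100
AND → 0000001100 = 12

12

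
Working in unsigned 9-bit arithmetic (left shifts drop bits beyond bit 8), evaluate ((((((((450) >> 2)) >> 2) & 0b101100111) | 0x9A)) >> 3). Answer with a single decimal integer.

19

450 = 111000010
→ >> 2 → 001110000 = 112
→ >> 2 → 000011100 = 28
0b101100111 = 101100111
→ & → 000000100 = 4
0x9A = 010011010
→ | → 010011110 = 158
→ >> 3 → 000010011 = 19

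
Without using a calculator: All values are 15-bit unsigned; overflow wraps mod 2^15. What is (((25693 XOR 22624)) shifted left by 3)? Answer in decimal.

25693 = 110010001011101
22624 = 101100001100000
→ XOR → 011110000111101 = 15421
→ shifted left by 3 (mod 2^15) → 110000111101000 = 25064

25064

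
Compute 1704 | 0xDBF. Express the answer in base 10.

4031

1704 = 011010101000
0xDBF = 110110111111
 OR → 111110111111 = 4031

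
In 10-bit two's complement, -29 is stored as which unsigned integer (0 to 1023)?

29 in 10 bits: 0000011101
Invert: 1111100010
Add 1:  1111100011 = 995
(Check: 2^10 - 29 = 1024 - 29 = 995.)

995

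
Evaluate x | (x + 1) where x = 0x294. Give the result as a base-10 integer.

661

x = 1010010100 = 660
x + 1 = 1010010101
OR    = 1010010101 = 661
(x | (x + 1) sets the lowest cleared bit.)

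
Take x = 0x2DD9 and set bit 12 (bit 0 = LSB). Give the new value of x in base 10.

x = 10110111011001
bit 12 is currently 0; set it via x | (1 << 12) = x | 4096
→ 11110111011001 = 15833

15833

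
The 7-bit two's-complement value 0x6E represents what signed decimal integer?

-18

pattern = 1101110 (MSB is 1 ⇒ negative)
Invert: 0010001, add 1 → 0010010 = 18, so the value is -18.
(Equivalently: 110 - 2^7 = 110 - 128 = -18.)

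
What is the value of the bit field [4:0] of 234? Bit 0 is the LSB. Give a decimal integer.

v = 00011101010
Shift right by 0: 00011101010
Mask low 5 bits: 01010 = 10

10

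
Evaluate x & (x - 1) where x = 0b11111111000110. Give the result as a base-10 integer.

x = 11111111000110 = 16326
x - 1 = 11111111000101
AND   = 11111111000100 = 16324
(x & (x - 1) clears the lowest set bit of x.)

16324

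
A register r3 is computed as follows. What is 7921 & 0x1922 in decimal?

6176

7921 = 1111011110001
0x1922 = 1100100100010
AND → 1100000100000 = 6176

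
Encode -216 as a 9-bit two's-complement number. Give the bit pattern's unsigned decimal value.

296

216 in 9 bits: 011011000
Invert: 100100111
Add 1:  100101000 = 296
(Check: 2^9 - 216 = 512 - 216 = 296.)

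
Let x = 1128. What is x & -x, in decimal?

8

x = 10001101000 = 1128
-x (two's complement) = …01110011000
AND   = 00000001000 = 8
(x & -x isolates the lowest set bit of x.)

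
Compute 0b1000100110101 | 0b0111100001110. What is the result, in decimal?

a = 1000100110101
b = 0111100001110
 OR → 1111100111111 = 7999

7999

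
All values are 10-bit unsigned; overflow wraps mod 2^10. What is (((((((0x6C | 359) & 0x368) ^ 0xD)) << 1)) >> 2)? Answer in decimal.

178

0x6C = 0001101100
359 = 0101100111
→ | → 0101101111 = 367
0x368 = 1101101000
→ & → 0101101000 = 360
0xD = 0000001101
→ ^ → 0101100101 = 357
→ << 1 (mod 2^10) → 1011001010 = 714
→ >> 2 → 0010110010 = 178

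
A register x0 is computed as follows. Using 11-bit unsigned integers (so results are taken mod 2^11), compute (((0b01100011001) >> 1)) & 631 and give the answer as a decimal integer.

4

0b01100011001 = 01100011001
→ >> 1 → 00110001100 = 396
631 = 01001110111
→ & → 00000000100 = 4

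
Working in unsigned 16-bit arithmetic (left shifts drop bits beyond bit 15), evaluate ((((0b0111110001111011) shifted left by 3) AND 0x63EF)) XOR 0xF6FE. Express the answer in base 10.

0b0111110001111011 = 0111110001111011
→ shifted left by 3 (mod 2^16) → 1110001111011000 = 58328
0x63EF = 0110001111101111
→ AND → 0110001111001000 = 25544
0xF6FE = 1111011011111110
→ XOR → 1001010100110110 = 38198

38198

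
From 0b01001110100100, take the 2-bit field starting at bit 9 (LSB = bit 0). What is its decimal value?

1

v = 01001110100100
Shift right by 9: 01001
Mask low 2 bits: 01 = 1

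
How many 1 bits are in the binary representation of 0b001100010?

3

n = 1100010
Count the 1s: 1 + 1 + 1 = 3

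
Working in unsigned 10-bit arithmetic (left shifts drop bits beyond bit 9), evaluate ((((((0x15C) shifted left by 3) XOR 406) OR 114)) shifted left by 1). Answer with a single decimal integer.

748

0x15C = 0101011100
→ shifted left by 3 (mod 2^10) → 1011100000 = 736
406 = 0110010110
→ XOR → 1101110110 = 886
114 = 0001110010
→ OR → 1101110110 = 886
→ shifted left by 1 (mod 2^10) → 1011101100 = 748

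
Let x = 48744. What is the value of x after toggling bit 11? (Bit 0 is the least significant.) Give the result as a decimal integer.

x = 1011111001101000
bit 11 is currently 1; toggle it via x ^ (1 << 11) = x ^ 2048
→ 1011011001101000 = 46696

46696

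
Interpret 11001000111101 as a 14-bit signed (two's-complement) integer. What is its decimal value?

-3523

pattern = 11001000111101 (MSB is 1 ⇒ negative)
Invert: 00110111000010, add 1 → 00110111000011 = 3523, so the value is -3523.
(Equivalently: 12861 - 2^14 = 12861 - 16384 = -3523.)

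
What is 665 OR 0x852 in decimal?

665 = 001010011001
0x852 = 100001010010
 OR → 101011011011 = 2779

2779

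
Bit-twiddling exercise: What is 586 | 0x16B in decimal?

875

586 = 1001001010
0x16B = 0101101011
 OR → 1101101011 = 875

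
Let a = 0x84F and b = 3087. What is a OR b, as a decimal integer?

3151

0x84F = 100001001111
3087 = 110000001111
 OR → 110001001111 = 3151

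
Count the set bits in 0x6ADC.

9

0x6ADC = 110101011011100
Count the 1s: 1 + 1 + 1 + 1 + 1 + 1 + 1 + 1 + 1 = 9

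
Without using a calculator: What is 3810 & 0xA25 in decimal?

3810 = 111011100010
0xA25 = 101000100101
AND → 101000100000 = 2592

2592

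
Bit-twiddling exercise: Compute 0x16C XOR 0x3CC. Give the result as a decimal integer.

672

0x16C = 0101101100
0x3CC = 1111001100
XOR → 1010100000 = 672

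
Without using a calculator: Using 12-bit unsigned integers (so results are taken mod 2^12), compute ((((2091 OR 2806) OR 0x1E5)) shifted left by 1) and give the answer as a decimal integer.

2046

2091 = 100000101011
2806 = 101011110110
→ OR → 101011111111 = 2815
0x1E5 = 000111100101
→ OR → 101111111111 = 3071
→ shifted left by 1 (mod 2^12) → 011111111110 = 2046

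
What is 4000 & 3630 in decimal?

4000 = 111110100000
3630 = 111000101110
AND → 111000100000 = 3616

3616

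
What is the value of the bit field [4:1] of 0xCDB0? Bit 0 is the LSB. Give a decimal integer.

8

v = 1100110110110000
Shift right by 1: 110011011011000
Mask low 4 bits: 1000 = 8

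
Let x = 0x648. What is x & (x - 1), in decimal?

x = 11001001000 = 1608
x - 1 = 11001000111
AND   = 11001000000 = 1600
(x & (x - 1) clears the lowest set bit of x.)

1600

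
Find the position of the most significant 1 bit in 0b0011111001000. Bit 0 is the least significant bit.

0b0011111001000 = 11111001000
The topmost 1 is at position 10 (since 2^10 = 1024 ≤ 1992 < 2048).

10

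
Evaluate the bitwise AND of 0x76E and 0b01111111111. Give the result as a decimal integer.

878

0x76E = 11101101110
b = 01111111111
AND → 01101101110 = 878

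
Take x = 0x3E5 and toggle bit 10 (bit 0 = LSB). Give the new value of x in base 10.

2021

x = 01111100101
bit 10 is currently 0; toggle it via x ^ (1 << 10) = x ^ 1024
→ 11111100101 = 2021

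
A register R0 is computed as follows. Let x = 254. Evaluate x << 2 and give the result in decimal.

1016

254 = 0011111110
shift left by 2 → 1111111000 = 1016
(equivalently, 254 × 2^2 = 254 × 4)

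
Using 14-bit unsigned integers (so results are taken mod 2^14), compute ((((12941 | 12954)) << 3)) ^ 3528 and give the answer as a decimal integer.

6448

12941 = 11001010001101
12954 = 11001010011010
→ | → 11001010011111 = 12959
→ << 3 (mod 2^14) → 01010011111000 = 5368
3528 = 00110111001000
→ ^ → 01100100110000 = 6448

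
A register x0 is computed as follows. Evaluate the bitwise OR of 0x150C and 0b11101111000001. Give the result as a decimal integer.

16333

0x150C = 01010100001100
b = 11101111000001
 OR → 11111111001101 = 16333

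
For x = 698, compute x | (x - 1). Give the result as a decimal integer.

x = 1010111010 = 698
x - 1 = 1010111001
OR    = 1010111011 = 699
(x | (x - 1) sets all bits below the lowest set bit.)

699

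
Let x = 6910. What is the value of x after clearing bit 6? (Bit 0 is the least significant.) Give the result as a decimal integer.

6846

x = 001101011111110
bit 6 is currently 1; clear it via x & ~(1 << 6) = x & ~64
→ 001101010111110 = 6846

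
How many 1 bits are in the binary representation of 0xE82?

5

0xE82 = 111010000010
Count the 1s: 1 + 1 + 1 + 1 + 1 = 5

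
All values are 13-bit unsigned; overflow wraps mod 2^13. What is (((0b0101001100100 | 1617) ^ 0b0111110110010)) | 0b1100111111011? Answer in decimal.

6655

0b0101001100100 = 0101001100100
1617 = 0011001010001
→ | → 0111001110101 = 3701
0b0111110110010 = 0111110110010
→ ^ → 0000111000111 = 455
0b1100111111011 = 1100111111011
→ | → 1100111111111 = 6655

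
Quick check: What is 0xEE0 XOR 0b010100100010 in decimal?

0xEE0 = 111011100000
b = 010100100010
XOR → 101111000010 = 3010

3010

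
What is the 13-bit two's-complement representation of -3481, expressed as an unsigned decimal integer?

4711

3481 in 13 bits: 0110110011001
Invert: 1001001100110
Add 1:  1001001100111 = 4711
(Check: 2^13 - 3481 = 8192 - 3481 = 4711.)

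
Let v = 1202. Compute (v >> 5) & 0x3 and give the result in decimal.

1

v = 010010110010
Shift right by 5: 0100101
Mask low 2 bits: 01 = 1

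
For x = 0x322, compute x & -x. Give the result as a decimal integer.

x = 1100100010 = 802
-x (two's complement) = …0011011110
AND   = 0000000010 = 2
(x & -x isolates the lowest set bit of x.)

2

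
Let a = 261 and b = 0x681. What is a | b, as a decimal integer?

261 = 00100000101
0x681 = 11010000001
 OR → 11110000101 = 1925

1925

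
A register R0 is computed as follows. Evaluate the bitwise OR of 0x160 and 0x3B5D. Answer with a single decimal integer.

15229

0x160 = 00000101100000
0x3B5D = 11101101011101
 OR → 11101101111101 = 15229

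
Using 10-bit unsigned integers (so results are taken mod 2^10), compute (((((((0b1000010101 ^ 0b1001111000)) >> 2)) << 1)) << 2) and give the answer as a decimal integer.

0b1000010101 = 1000010101
0b1001111000 = 1001111000
→ ^ → 0001101101 = 109
→ >> 2 → 0000011011 = 27
→ << 1 (mod 2^10) → 0000110110 = 54
→ << 2 (mod 2^10) → 0011011000 = 216

216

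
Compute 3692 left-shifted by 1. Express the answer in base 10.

3692 = 0111001101100
shift left by 1 → 1110011011000 = 7384
(equivalently, 3692 × 2^1 = 3692 × 2)

7384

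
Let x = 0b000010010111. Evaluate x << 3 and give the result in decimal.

x = 00010010111
shift left by 3 → 10010111000 = 1208
(equivalently, 151 × 2^3 = 151 × 8)

1208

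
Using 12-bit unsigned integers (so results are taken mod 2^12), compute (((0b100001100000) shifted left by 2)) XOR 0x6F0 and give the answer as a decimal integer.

0b100001100000 = 100001100000
→ shifted left by 2 (mod 2^12) → 000110000000 = 384
0x6F0 = 011011110000
→ XOR → 011101110000 = 1904

1904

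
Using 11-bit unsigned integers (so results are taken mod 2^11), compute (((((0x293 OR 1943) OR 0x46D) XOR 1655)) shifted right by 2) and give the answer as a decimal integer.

0x293 = 01010010011
1943 = 11110010111
→ OR → 11110010111 = 1943
0x46D = 10001101101
→ OR → 11111111111 = 2047
1655 = 11001110111
→ XOR → 00110001000 = 392
→ shifted right by 2 → 00001100010 = 98

98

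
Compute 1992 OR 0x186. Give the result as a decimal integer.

1998

1992 = 11111001000
0x186 = 00110000110
 OR → 11111001110 = 1998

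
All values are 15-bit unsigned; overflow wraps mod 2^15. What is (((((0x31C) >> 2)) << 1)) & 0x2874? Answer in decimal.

4

0x31C = 000001100011100
→ >> 2 → 000000011000111 = 199
→ << 1 (mod 2^15) → 000000110001110 = 398
0x2874 = 010100001110100
→ & → 000000000000100 = 4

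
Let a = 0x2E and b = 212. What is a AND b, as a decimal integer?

4

0x2E = 00101110
212 = 11010100
AND → 00000100 = 4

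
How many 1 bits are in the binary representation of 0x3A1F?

0x3A1F = 11101000011111
Count the 1s: 1 + 1 + 1 + 1 + 1 + 1 + 1 + 1 + 1 = 9

9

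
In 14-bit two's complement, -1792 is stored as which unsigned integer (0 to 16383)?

1792 in 14 bits: 00011100000000
Invert: 11100011111111
Add 1:  11100100000000 = 14592
(Check: 2^14 - 1792 = 16384 - 1792 = 14592.)

14592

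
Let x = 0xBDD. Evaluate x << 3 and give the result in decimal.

0xBDD = 000101111011101
shift left by 3 → 101111011101000 = 24296
(equivalently, 3037 × 2^3 = 3037 × 8)

24296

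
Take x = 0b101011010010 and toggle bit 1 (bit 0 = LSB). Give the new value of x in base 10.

x = 101011010010
bit 1 is currently 1; toggle it via x ^ (1 << 1) = x ^ 2
→ 101011010000 = 2768

2768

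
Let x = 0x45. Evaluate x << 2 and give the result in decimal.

0x45 = 001000101
shift left by 2 → 100010100 = 276
(equivalently, 69 × 2^2 = 69 × 4)

276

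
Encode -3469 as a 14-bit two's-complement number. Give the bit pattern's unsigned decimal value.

12915

3469 in 14 bits: 00110110001101
Invert: 11001001110010
Add 1:  11001001110011 = 12915
(Check: 2^14 - 3469 = 16384 - 3469 = 12915.)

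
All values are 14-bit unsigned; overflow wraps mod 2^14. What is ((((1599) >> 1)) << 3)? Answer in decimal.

1599 = 00011000111111
→ >> 1 → 00001100011111 = 799
→ << 3 (mod 2^14) → 01100011111000 = 6392

6392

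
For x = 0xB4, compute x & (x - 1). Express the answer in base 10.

x = 10110100 = 180
x - 1 = 10110011
AND   = 10110000 = 176
(x & (x - 1) clears the lowest set bit of x.)

176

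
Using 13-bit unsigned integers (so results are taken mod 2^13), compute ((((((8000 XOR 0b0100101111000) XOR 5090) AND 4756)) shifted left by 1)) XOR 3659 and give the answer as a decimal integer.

3947

8000 = 1111101000000
0b0100101111000 = 0100101111000
→ XOR → 1011000111000 = 5688
5090 = 1001111100010
→ XOR → 0010111011010 = 1498
4756 = 1001010010100
→ AND → 0000010010000 = 144
→ shifted left by 1 (mod 2^13) → 0000100100000 = 288
3659 = 0111001001011
→ XOR → 0111101101011 = 3947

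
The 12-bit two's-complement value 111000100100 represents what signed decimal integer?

pattern = 111000100100 (MSB is 1 ⇒ negative)
Invert: 000111011011, add 1 → 000111011100 = 476, so the value is -476.
(Equivalently: 3620 - 2^12 = 3620 - 4096 = -476.)

-476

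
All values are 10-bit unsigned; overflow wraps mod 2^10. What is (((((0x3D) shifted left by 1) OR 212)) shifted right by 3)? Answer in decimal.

0x3D = 0000111101
→ shifted left by 1 (mod 2^10) → 0001111010 = 122
212 = 0011010100
→ OR → 0011111110 = 254
→ shifted right by 3 → 0000011111 = 31

31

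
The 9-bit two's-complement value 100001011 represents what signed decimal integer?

-245

pattern = 100001011 (MSB is 1 ⇒ negative)
Invert: 011110100, add 1 → 011110101 = 245, so the value is -245.
(Equivalently: 267 - 2^9 = 267 - 512 = -245.)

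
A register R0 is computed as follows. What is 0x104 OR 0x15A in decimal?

350

0x104 = 100000100
0x15A = 101011010
 OR → 101011110 = 350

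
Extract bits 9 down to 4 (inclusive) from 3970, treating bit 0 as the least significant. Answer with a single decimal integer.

v = 111110000010
Shift right by 4: 11111000
Mask low 6 bits: 111000 = 56

56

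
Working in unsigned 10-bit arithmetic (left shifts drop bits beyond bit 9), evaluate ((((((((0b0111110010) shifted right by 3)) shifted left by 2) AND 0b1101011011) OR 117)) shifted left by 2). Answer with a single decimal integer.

0b0111110010 = 0111110010
→ shifted right by 3 → 0000111110 = 62
→ shifted left by 2 (mod 2^10) → 0011111000 = 248
0b1101011011 = 1101011011
→ AND → 0001011000 = 88
117 = 0001110101
→ OR → 0001111101 = 125
→ shifted left by 2 (mod 2^10) → 0111110100 = 500

500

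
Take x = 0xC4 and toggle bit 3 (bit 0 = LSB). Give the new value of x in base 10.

204

x = 000011000100
bit 3 is currently 0; toggle it via x ^ (1 << 3) = x ^ 8
→ 000011001100 = 204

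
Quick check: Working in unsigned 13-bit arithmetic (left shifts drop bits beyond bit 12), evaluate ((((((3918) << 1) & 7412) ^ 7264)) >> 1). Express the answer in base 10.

3918 = 0111101001110
→ << 1 (mod 2^13) → 1111010011100 = 7836
7412 = 1110011110100
→ & → 1110010010100 = 7316
7264 = 1110001100000
→ ^ → 0000011110100 = 244
→ >> 1 → 0000001111010 = 122

122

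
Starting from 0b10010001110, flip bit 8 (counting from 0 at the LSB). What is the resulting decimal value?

1422

x = 10010001110
bit 8 is currently 0; toggle it via x ^ (1 << 8) = x ^ 256
→ 10110001110 = 1422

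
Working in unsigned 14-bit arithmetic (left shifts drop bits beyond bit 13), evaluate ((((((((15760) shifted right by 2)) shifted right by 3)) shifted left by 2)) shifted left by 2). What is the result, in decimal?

7872

15760 = 11110110010000
→ shifted right by 2 → 00111101100100 = 3940
→ shifted right by 3 → 00000111101100 = 492
→ shifted left by 2 (mod 2^14) → 00011110110000 = 1968
→ shifted left by 2 (mod 2^14) → 01111011000000 = 7872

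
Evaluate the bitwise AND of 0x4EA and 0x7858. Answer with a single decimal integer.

72

0x4EA = 000010011101010
0x7858 = 111100001011000
AND → 000000001001000 = 72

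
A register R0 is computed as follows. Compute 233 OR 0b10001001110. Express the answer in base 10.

233 = 00011101001
b = 10001001110
 OR → 10011101111 = 1263

1263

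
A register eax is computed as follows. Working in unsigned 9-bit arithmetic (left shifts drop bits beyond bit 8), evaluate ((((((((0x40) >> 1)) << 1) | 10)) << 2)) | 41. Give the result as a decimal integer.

297

0x40 = 001000000
→ >> 1 → 000100000 = 32
→ << 1 (mod 2^9) → 001000000 = 64
10 = 000001010
→ | → 001001010 = 74
→ << 2 (mod 2^9) → 100101000 = 296
41 = 000101001
→ | → 100101001 = 297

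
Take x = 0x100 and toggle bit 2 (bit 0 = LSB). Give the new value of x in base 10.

260

x = 100000000
bit 2 is currently 0; toggle it via x ^ (1 << 2) = x ^ 4
→ 100000100 = 260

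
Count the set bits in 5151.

5151 = 1010000011111
Count the 1s: 1 + 1 + 1 + 1 + 1 + 1 + 1 = 7

7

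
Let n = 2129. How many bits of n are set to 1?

4

2129 = 100001010001
Count the 1s: 1 + 1 + 1 + 1 = 4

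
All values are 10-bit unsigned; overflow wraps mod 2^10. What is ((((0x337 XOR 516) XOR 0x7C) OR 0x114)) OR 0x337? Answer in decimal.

895

0x337 = 1100110111
516 = 1000000100
→ XOR → 0100110011 = 307
0x7C = 0001111100
→ XOR → 0101001111 = 335
0x114 = 0100010100
→ OR → 0101011111 = 351
0x337 = 1100110111
→ OR → 1101111111 = 895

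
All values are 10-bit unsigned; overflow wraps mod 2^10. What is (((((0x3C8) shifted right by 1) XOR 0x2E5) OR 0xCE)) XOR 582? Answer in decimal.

393

0x3C8 = 1111001000
→ shifted right by 1 → 0111100100 = 484
0x2E5 = 1011100101
→ XOR → 1100000001 = 769
0xCE = 0011001110
→ OR → 1111001111 = 975
582 = 1001000110
→ XOR → 0110001001 = 393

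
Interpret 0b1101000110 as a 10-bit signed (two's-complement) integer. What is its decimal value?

-186

pattern = 1101000110 (MSB is 1 ⇒ negative)
Invert: 0010111001, add 1 → 0010111010 = 186, so the value is -186.
(Equivalently: 838 - 2^10 = 838 - 1024 = -186.)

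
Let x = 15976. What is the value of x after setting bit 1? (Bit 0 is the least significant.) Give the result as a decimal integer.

x = 011111001101000
bit 1 is currently 0; set it via x | (1 << 1) = x | 2
→ 011111001101010 = 15978

15978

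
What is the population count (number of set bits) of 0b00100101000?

3

n = 100101000
Count the 1s: 1 + 1 + 1 = 3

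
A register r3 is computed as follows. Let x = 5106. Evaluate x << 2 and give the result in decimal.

20424

5106 = 001001111110010
shift left by 2 → 100111111001000 = 20424
(equivalently, 5106 × 2^2 = 5106 × 4)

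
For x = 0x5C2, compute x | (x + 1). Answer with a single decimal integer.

x = 10111000010 = 1474
x + 1 = 10111000011
OR    = 10111000011 = 1475
(x | (x + 1) sets the lowest cleared bit.)

1475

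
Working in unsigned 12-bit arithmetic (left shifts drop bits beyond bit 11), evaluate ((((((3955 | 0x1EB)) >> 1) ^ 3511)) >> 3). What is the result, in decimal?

329

3955 = 111101110011
0x1EB = 000111101011
→ | → 111111111011 = 4091
→ >> 1 → 011111111101 = 2045
3511 = 110110110111
→ ^ → 101001001010 = 2634
→ >> 3 → 000101001001 = 329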